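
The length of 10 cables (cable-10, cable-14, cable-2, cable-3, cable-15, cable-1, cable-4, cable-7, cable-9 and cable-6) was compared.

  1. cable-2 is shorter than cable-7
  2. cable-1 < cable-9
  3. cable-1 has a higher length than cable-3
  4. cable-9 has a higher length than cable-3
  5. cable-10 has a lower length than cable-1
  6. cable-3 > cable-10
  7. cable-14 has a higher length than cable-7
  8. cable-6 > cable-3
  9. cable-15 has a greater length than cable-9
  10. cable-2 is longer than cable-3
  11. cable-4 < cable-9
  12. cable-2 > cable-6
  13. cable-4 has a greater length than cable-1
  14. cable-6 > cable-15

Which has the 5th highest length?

Chaining the given pairs: cable-10 < cable-3 < cable-1 < cable-4 < cable-9 < cable-15 < cable-6 < cable-2 < cable-7 < cable-14.
Counting 5 from the largest end gives cable-15.

cable-15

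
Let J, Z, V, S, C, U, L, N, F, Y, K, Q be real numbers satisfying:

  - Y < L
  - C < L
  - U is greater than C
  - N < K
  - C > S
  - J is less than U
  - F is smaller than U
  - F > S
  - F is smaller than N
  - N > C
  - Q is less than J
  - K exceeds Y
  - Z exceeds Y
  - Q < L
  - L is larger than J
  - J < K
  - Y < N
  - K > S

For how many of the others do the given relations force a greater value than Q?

4

From Q the given relations immediately reach J, L.
From those, K, U — 4 in total.
No other element is forced above Q by the given relations, so the count is 4.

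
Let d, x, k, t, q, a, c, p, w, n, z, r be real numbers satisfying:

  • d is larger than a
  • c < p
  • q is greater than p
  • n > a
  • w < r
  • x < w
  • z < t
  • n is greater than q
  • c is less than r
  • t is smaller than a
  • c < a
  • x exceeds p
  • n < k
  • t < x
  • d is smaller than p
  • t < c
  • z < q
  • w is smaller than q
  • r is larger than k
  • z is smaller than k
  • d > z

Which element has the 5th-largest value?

Piecing the relations together gives one ordering: z < t < c < a < d < p < x < w < q < n < k < r.
Counting 5 from the largest end gives w.

w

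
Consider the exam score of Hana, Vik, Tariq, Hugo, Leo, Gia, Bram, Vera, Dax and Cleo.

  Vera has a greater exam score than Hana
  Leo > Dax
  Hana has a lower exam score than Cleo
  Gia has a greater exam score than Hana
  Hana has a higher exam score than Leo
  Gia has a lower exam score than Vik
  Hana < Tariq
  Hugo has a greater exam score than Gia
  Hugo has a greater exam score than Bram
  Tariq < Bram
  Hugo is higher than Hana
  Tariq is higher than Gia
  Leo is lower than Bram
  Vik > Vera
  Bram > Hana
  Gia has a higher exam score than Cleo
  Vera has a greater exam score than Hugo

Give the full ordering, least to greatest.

Nothing is placed below Dax, so it is least; from there Dax < Leo; Leo < Hana; Hana < Cleo; Cleo < Gia; Gia < Tariq; Tariq < Bram; Bram < Hugo; Hugo < Vera; Vera < Vik, each given directly.

Dax < Leo < Hana < Cleo < Gia < Tariq < Bram < Hugo < Vera < Vik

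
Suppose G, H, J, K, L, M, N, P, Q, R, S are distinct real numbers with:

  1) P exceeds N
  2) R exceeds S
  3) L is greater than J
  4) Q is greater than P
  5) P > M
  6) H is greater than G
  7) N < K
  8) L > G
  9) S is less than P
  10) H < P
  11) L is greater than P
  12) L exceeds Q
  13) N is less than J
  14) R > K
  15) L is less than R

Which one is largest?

N is not greatest since N < P; K is not greatest since K < R; J is not greatest since J < L; G is not greatest since G < H; H is not greatest since H < P; M is not greatest since M < P; S is not greatest since S < R; P is not greatest since P < L; Q is not greatest since Q < L; L is not greatest since L < R.
Only R has nothing above it, so R is the largest.

R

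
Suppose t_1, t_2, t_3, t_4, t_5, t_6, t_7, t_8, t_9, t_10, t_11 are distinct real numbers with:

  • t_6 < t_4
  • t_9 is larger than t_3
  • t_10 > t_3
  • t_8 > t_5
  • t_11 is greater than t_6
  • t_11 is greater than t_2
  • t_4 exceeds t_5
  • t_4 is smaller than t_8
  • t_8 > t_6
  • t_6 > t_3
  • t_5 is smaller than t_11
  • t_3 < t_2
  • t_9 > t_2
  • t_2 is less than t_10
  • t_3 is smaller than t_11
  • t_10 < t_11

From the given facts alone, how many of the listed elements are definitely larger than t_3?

7

Directly above t_3: t_6, t_2, t_10, t_11, t_9.
One step further: t_4, t_8 (7 so far).
No other element is forced above t_3 by the given relations, so the count is 7.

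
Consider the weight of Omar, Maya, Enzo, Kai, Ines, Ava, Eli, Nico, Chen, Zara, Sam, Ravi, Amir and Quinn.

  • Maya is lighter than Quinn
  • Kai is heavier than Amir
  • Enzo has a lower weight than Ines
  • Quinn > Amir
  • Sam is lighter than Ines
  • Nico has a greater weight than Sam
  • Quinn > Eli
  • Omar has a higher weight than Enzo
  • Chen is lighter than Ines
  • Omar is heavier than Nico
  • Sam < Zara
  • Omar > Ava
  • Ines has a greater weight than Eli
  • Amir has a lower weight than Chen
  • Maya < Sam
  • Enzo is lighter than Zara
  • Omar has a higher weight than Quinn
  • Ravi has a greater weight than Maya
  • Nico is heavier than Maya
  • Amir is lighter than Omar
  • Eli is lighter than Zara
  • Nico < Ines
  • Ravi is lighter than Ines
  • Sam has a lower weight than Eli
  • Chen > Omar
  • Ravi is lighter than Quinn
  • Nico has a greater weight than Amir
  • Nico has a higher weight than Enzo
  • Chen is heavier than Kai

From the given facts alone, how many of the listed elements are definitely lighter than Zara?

4

Directly below Zara: Enzo, Sam, Eli.
One step further: Maya (4 so far).
No other element is forced below Zara by the given relations, so the count is 4.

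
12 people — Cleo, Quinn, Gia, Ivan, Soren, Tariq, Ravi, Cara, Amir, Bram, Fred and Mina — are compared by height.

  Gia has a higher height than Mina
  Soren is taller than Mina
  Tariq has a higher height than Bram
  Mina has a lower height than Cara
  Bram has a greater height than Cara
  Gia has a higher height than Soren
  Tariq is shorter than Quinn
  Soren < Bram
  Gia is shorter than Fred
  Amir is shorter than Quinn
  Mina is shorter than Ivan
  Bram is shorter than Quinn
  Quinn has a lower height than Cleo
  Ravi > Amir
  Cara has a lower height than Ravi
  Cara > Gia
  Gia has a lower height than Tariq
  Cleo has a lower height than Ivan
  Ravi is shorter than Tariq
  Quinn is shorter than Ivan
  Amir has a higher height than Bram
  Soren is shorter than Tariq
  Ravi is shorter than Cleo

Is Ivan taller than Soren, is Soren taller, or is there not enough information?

The relevant relations are Soren < Gia; Gia < Cara; Cara < Bram; Bram < Amir; Amir < Ravi; Ravi < Tariq; Tariq < Quinn; Quinn < Cleo; Cleo < Ivan.
Chaining these gives Soren < Gia < Cara < Bram < Amir < Ravi < Tariq < Quinn < Cleo < Ivan.
So Ivan is taller.

Ivan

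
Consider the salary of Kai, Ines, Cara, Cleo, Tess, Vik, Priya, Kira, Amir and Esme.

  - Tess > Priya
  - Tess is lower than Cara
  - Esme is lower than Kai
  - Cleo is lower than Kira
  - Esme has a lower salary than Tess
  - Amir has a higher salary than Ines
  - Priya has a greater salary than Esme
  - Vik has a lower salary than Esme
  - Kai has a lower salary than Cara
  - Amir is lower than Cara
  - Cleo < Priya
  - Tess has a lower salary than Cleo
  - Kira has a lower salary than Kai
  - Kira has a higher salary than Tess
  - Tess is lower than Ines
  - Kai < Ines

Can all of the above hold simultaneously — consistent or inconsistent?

Chaining the given relations yields Priya < Tess < Cleo, so Priya < Cleo. But one relation states Cleo < Priya. These cannot both hold.

inconsistent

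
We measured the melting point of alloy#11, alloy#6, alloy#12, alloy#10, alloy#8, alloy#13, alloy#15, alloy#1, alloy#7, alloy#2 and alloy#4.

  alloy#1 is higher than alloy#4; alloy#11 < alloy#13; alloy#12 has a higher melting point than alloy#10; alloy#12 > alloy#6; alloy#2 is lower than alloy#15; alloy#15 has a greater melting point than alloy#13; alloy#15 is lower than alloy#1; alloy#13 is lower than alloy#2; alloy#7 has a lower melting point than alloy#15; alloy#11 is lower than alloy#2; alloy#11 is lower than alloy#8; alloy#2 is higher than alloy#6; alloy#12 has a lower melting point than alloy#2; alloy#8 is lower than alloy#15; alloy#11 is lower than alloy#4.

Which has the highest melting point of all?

alloy#10 is not greatest since alloy#10 < alloy#12; alloy#11 is not greatest since alloy#11 < alloy#8; alloy#6 is not greatest since alloy#6 < alloy#12; alloy#4 is not greatest since alloy#4 < alloy#1; alloy#7 is not greatest since alloy#7 < alloy#15; alloy#8 is not greatest since alloy#8 < alloy#15; alloy#13 is not greatest since alloy#13 < alloy#15; alloy#12 is not greatest since alloy#12 < alloy#2; alloy#2 is not greatest since alloy#2 < alloy#15; alloy#15 is not greatest since alloy#15 < alloy#1.
Only alloy#1 has nothing above it, so alloy#1 is the highest melting point.

alloy#1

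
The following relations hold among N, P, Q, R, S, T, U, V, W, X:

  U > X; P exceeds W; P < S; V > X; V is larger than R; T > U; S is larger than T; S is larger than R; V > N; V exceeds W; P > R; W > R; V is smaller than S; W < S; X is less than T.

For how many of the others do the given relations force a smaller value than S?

8

The elements the relations force below S are R, X, W, U, N, P, V, T — no chain reaches any other.
That is 8.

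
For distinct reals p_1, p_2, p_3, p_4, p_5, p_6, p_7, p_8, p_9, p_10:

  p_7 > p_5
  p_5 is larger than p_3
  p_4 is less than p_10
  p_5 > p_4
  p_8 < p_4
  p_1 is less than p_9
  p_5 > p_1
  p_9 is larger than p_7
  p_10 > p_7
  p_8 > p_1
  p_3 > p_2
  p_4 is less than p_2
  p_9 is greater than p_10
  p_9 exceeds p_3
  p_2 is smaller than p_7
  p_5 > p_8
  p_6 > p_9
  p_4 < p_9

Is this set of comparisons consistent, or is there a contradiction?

The single ordering p_1 < p_8 < p_4 < p_2 < p_3 < p_5 < p_7 < p_10 < p_9 < p_6 satisfies every listed relation, so no contradiction arises.

consistent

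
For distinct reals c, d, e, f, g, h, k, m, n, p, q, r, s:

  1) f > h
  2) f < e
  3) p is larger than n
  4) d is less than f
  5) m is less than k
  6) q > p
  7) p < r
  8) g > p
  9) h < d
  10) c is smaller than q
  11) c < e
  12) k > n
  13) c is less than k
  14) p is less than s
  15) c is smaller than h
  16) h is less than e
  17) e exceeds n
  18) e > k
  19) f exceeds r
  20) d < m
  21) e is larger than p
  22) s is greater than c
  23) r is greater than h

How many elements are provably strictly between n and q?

Chaining upward from n reaches: p, r, g, k, s, f, e.
Chaining downward from q reaches: c, p.
Strictly between n and q are those in both lists: p — 1 element.

1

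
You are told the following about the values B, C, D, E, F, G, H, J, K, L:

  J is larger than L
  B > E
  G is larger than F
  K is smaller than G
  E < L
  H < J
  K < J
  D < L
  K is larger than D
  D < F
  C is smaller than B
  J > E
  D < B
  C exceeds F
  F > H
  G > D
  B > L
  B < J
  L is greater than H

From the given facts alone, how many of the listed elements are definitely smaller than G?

4

Directly below G: D, K, F.
One step further: H (4 so far).
No other element is forced below G by the given relations, so the count is 4.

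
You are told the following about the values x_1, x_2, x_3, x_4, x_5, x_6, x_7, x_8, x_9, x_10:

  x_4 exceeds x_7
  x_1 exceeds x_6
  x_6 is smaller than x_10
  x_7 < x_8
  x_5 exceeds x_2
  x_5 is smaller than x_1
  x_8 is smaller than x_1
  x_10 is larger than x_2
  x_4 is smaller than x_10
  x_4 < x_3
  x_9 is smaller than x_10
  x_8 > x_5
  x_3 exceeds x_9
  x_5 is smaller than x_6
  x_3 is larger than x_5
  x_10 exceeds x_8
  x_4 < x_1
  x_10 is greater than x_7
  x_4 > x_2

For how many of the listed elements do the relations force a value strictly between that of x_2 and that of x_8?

Chaining upward from x_2 reaches: x_5, x_4, x_6, x_3, x_1, x_10.
Chaining downward from x_8 reaches: x_5, x_7.
Strictly between x_2 and x_8 are those in both lists: x_5 — 1 element.

1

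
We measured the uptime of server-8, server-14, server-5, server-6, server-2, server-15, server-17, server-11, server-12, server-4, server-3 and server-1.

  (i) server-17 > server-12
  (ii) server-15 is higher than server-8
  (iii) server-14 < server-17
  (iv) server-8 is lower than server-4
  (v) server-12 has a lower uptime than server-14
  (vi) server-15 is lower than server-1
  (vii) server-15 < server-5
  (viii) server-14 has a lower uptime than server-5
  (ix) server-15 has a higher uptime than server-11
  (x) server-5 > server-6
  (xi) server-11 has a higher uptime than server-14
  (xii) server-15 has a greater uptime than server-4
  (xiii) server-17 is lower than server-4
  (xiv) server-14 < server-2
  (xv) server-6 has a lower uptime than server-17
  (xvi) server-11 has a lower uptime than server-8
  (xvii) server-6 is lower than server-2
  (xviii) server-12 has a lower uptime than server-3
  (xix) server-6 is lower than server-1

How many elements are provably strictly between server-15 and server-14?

Chaining upward from server-14 reaches: server-11, server-17, server-8, server-2, server-4, server-1, server-5.
Chaining downward from server-15 reaches: server-12, server-6, server-11, server-17, server-8, server-4.
Strictly between server-14 and server-15 are those in both lists: server-11, server-17, server-8, server-4 — 4 elements.

4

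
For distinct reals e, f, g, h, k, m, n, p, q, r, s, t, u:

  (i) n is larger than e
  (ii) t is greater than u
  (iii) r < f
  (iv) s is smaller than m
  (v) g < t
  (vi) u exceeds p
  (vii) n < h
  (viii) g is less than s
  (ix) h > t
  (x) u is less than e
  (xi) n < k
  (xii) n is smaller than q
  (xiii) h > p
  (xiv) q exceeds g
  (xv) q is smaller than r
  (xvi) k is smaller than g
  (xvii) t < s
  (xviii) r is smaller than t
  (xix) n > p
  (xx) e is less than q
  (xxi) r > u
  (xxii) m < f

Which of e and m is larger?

e < n < k < g < q < r < t < s < m, by transitivity through n, k, g, q, r, t, s.
So e < m; m is the larger of the two.

m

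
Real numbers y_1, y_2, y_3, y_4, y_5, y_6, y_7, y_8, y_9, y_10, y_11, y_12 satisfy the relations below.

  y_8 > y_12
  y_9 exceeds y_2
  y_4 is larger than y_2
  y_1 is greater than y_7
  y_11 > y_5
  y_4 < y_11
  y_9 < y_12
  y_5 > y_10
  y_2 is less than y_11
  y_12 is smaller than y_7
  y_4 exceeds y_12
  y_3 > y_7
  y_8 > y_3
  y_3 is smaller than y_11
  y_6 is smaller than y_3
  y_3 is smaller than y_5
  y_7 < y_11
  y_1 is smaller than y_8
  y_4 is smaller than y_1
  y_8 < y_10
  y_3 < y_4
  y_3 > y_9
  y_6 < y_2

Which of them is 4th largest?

y_8

Piecing the relations together gives one ordering: y_6 < y_2 < y_9 < y_12 < y_7 < y_3 < y_4 < y_1 < y_8 < y_10 < y_5 < y_11.
The 4th largest is y_8.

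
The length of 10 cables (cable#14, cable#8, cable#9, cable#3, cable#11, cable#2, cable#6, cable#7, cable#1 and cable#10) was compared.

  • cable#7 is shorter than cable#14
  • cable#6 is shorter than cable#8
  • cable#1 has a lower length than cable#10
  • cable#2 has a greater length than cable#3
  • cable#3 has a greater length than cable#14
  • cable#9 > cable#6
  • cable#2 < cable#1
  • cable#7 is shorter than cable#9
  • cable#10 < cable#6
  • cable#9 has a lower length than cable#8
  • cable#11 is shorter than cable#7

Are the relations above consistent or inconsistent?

Every relation is compatible with cable#11 < cable#7 < cable#14 < cable#3 < cable#2 < cable#1 < cable#10 < cable#6 < cable#9 < cable#8; the set is consistent.

consistent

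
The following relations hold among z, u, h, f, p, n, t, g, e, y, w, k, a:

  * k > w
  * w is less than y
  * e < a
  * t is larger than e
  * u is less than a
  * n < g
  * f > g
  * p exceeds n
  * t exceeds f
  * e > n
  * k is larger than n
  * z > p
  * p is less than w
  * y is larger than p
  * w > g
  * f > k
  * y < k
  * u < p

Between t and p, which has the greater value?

Chaining the given relations: p < w < y < k < f < t.
So p < t; t is the larger of the two.

t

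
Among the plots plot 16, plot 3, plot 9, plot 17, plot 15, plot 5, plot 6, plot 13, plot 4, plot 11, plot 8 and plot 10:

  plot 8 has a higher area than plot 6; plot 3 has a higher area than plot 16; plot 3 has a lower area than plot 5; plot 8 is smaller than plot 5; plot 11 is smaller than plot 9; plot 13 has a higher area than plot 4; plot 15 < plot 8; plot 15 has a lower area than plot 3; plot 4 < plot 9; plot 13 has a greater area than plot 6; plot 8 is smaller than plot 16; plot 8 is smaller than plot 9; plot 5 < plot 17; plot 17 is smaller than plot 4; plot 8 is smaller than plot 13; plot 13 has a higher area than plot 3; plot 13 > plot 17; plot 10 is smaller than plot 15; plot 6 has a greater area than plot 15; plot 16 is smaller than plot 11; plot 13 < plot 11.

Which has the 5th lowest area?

The consecutive relations fix a unique order: plot 10 < plot 15 < plot 6 < plot 8 < plot 16 < plot 3 < plot 5 < plot 17 < plot 4 < plot 13 < plot 11 < plot 9.
Counting 5 from the smallest end gives plot 16.

plot 16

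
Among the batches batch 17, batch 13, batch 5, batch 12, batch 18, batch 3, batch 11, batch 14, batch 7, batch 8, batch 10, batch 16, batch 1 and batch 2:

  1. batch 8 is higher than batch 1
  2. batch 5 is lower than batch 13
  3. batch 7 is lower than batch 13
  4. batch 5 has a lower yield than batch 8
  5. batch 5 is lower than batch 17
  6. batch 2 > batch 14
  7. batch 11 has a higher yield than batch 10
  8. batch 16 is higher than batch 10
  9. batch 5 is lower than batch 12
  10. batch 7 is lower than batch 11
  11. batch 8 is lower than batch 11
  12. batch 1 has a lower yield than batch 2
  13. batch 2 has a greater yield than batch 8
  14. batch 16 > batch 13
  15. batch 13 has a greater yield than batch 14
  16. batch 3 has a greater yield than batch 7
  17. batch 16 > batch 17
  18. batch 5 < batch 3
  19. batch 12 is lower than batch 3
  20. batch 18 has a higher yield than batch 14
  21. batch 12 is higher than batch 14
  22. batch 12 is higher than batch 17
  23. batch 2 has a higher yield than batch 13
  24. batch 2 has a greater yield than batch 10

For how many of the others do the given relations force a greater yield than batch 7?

The elements the relations force above batch 7 are batch 13, batch 11, batch 2, batch 16, batch 3 — no chain reaches any other.
That is 5.

5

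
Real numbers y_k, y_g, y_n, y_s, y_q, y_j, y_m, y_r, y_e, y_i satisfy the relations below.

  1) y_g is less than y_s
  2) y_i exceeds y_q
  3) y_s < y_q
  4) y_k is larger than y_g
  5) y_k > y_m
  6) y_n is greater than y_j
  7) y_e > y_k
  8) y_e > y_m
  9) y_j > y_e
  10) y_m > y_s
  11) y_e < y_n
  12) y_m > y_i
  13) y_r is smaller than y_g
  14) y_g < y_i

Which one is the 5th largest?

y_m

Piecing the relations together gives one ordering: y_r < y_g < y_s < y_q < y_i < y_m < y_k < y_e < y_j < y_n.
Counting 5 from the largest end gives y_m.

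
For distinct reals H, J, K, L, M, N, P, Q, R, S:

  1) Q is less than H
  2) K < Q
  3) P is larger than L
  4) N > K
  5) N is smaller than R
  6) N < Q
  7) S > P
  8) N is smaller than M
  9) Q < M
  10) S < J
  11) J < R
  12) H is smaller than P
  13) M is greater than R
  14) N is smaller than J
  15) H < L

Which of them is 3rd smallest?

Piecing the relations together gives one ordering: K < N < Q < H < L < P < S < J < R < M.
The 3rd smallest is Q.

Q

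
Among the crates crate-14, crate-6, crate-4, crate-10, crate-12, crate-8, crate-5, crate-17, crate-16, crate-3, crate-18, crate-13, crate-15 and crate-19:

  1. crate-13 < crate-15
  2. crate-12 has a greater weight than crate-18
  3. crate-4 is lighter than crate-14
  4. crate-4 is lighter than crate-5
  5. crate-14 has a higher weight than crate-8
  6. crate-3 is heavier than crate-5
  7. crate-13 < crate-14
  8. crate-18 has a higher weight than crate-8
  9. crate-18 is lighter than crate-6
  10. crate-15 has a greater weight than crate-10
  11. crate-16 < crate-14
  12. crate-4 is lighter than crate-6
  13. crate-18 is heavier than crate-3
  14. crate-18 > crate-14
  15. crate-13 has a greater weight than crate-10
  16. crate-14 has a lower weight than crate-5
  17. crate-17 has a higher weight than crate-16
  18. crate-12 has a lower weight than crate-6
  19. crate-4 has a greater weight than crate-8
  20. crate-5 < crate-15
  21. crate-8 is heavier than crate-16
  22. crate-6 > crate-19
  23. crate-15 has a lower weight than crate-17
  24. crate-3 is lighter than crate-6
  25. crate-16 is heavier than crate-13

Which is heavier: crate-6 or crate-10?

crate-10 < crate-13 < crate-16 < crate-8 < crate-4 < crate-14 < crate-5 < crate-3 < crate-18 < crate-12 < crate-6, by transitivity through crate-13, crate-16, crate-8, crate-4, crate-14, crate-5, crate-3, crate-18, crate-12.
So crate-10 < crate-6; crate-6 is the heavier of the two.

crate-6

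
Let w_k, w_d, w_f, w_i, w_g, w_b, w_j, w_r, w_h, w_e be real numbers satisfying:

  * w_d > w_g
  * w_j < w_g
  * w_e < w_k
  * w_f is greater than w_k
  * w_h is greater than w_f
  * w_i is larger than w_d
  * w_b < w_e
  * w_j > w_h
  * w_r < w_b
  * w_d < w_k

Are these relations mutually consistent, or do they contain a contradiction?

Chaining the given relations yields w_k < w_f < w_h < w_j < w_g < w_d, so w_k < w_d. But one relation states w_d < w_k. These cannot both hold.

inconsistent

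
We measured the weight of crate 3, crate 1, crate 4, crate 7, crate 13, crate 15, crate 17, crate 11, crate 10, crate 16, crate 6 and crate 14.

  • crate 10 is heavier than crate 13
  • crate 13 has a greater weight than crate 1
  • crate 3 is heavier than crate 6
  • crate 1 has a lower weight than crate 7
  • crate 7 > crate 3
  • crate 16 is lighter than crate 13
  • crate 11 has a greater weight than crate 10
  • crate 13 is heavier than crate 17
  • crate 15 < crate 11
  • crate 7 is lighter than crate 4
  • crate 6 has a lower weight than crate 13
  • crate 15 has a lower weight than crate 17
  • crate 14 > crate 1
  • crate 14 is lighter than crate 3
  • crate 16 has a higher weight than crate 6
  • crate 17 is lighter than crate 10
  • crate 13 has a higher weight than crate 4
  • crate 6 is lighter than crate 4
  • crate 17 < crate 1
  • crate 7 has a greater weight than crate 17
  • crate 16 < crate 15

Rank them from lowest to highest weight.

crate 6 < crate 16 < crate 15 < crate 17 < crate 1 < crate 14 < crate 3 < crate 7 < crate 4 < crate 13 < crate 10 < crate 11

Each adjacent pair is fixed by a given relation: crate 6 < crate 16; crate 16 < crate 15; crate 15 < crate 17; crate 17 < crate 1; crate 1 < crate 14; crate 14 < crate 3; crate 3 < crate 7; crate 7 < crate 4; crate 4 < crate 13; crate 13 < crate 10; crate 10 < crate 11. Chaining them end to end gives the full order.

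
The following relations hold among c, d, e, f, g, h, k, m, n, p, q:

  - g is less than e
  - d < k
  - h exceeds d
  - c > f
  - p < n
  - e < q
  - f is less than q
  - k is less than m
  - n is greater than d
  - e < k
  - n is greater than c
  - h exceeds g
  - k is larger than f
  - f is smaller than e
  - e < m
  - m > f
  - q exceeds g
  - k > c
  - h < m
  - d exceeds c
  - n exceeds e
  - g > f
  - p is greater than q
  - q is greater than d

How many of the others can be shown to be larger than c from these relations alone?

7

From c the given relations immediately reach d, k, n.
From those, h, q, m — 6 in total.
From those, p — 7 in total.
Nothing else is reachable above c; 7 in all.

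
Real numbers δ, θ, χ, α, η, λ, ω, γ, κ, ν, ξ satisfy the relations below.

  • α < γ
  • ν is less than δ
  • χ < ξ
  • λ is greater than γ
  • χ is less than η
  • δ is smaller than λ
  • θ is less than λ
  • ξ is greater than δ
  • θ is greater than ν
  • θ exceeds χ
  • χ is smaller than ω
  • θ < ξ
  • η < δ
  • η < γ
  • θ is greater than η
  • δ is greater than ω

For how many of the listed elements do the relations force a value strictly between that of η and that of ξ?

2

The relations place η below ξ. An element lies strictly between them when it is forced above η and also forced below ξ.
Above η: {δ, γ, θ, λ}. Below ξ: {χ, ν, ω, δ, θ}.
Intersection: {δ, θ} — 2.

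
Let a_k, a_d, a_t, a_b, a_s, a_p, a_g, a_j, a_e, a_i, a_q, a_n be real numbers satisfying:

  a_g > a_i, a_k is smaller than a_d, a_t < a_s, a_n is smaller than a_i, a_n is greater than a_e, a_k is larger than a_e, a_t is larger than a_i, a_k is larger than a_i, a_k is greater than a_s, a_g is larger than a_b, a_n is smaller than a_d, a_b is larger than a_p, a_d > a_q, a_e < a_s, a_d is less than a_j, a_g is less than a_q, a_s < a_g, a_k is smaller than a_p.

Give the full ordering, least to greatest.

a_e < a_n < a_i < a_t < a_s < a_k < a_p < a_b < a_g < a_q < a_d < a_j

Each adjacent pair is fixed by a given relation: a_e < a_n; a_n < a_i; a_i < a_t; a_t < a_s; a_s < a_k; a_k < a_p; a_p < a_b; a_b < a_g; a_g < a_q; a_q < a_d; a_d < a_j. Chaining them end to end gives the full order.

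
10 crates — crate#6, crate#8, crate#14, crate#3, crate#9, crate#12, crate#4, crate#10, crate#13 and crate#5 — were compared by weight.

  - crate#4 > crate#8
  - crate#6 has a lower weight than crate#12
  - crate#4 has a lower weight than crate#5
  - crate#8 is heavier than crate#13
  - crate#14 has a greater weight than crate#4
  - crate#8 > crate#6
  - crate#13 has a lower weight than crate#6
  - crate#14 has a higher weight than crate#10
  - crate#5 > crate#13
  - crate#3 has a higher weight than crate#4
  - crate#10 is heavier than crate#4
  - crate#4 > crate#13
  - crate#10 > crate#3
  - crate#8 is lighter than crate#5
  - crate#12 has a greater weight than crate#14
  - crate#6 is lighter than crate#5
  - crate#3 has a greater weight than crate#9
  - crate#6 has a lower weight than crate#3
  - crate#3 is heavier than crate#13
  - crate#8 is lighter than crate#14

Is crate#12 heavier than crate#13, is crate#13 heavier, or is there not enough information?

crate#12

Following the relations from crate#13: crate#13 < crate#6 < crate#8 < crate#4 < crate#3 < crate#10 < crate#14 < crate#12.
So crate#12 is heavier.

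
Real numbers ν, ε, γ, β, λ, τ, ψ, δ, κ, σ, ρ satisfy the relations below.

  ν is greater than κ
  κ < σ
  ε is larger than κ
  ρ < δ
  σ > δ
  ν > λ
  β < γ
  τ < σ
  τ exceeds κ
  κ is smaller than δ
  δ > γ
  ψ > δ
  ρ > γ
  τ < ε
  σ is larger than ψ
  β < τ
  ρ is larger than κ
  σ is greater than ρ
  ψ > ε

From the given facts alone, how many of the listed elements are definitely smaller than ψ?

The elements the relations force below ψ are β, γ, κ, ρ, τ, δ, ε — no chain reaches any other.
That is 7.

7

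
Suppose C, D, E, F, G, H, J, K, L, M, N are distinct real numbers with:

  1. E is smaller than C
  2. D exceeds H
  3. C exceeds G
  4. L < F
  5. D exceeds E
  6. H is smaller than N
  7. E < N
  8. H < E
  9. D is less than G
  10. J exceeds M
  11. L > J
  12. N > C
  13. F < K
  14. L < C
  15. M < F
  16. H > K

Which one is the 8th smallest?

D

Piecing the relations together gives one ordering: M < J < L < F < K < H < E < D < G < C < N.
The 8th smallest is D.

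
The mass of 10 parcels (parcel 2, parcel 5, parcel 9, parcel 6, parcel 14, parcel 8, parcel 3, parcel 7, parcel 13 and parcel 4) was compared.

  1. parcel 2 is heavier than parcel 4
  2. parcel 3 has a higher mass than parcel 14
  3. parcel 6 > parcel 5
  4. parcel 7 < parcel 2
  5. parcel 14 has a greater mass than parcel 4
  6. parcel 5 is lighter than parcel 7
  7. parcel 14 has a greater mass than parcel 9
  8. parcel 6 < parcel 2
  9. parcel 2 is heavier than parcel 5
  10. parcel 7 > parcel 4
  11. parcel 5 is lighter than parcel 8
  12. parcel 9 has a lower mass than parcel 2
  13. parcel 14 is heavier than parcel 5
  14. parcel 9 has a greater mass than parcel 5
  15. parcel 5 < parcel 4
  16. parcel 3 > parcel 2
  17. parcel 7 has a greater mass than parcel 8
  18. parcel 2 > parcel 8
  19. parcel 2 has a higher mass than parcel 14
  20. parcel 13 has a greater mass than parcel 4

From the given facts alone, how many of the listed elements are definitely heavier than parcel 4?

The elements the relations force above parcel 4 are parcel 7, parcel 13, parcel 14, parcel 2, parcel 3 — no chain reaches any other.
That is 5.

5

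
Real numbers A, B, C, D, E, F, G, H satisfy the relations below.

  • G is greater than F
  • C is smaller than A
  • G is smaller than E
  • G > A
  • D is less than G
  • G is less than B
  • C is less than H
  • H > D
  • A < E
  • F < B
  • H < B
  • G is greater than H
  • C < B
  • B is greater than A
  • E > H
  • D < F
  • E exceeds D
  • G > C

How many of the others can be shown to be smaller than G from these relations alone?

From G the given relations immediately reach C, D, F, H, A.
Nothing else is reachable below G; 5 in all.

5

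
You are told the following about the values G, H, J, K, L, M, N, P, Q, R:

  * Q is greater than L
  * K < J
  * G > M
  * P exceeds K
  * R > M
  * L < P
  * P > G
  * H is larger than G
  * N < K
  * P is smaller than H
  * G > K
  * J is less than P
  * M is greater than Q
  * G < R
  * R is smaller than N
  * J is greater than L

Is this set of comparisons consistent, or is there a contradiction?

We have K < G stated directly, yet also G < R < N < K by chaining the others — so G < K. Contradiction.

inconsistent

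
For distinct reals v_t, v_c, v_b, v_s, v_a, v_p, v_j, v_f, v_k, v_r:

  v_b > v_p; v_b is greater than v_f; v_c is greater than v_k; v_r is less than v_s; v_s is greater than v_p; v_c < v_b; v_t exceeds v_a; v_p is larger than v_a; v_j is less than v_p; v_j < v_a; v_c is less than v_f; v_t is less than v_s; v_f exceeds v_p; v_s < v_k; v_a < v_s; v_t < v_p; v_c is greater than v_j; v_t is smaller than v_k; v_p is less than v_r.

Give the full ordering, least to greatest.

Nothing is placed below v_j, so it is least; from there v_j < v_a; v_a < v_t; v_t < v_p; v_p < v_r; v_r < v_s; v_s < v_k; v_k < v_c; v_c < v_f; v_f < v_b, each given directly.

v_j < v_a < v_t < v_p < v_r < v_s < v_k < v_c < v_f < v_b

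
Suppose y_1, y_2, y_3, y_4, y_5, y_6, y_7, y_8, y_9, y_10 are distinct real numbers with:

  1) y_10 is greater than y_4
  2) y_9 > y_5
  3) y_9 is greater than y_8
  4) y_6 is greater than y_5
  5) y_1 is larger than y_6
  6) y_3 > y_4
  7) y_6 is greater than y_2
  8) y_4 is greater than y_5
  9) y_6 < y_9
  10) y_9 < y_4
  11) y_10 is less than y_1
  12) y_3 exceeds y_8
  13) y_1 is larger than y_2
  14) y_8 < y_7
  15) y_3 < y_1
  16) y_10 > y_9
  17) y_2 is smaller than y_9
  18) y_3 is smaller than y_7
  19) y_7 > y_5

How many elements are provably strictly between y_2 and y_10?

3

The relations place y_2 below y_10. An element lies strictly between them when it is forced above y_2 and also forced below y_10.
Above y_2: {y_6, y_9, y_4, y_3, y_1, y_7}. Below y_10: {y_5, y_6, y_8, y_9, y_4}.
Intersection: {y_6, y_9, y_4} — 3.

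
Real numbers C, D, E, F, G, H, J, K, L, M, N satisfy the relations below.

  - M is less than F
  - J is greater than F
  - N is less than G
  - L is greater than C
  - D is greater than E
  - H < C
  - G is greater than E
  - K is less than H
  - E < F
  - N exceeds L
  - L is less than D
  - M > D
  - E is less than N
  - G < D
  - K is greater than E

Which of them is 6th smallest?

Piecing the relations together gives one ordering: E < K < H < C < L < N < G < D < M < F < J.
Counting 6 from the smallest end gives N.

N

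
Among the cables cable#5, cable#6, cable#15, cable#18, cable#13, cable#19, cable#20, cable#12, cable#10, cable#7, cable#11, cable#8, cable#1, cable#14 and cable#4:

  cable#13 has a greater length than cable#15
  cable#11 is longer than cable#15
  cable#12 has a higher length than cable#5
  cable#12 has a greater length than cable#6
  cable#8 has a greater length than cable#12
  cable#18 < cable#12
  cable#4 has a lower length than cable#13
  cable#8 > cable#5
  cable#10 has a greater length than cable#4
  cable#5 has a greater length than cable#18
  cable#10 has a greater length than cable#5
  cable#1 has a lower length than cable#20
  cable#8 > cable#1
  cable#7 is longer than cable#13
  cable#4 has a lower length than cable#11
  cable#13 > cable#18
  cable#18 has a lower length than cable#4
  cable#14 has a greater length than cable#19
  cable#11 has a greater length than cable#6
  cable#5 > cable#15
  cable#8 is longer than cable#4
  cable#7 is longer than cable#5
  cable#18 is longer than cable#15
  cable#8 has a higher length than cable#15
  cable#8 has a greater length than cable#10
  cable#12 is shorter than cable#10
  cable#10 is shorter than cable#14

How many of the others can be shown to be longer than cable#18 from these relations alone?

9

Directly above cable#18: cable#5, cable#4, cable#13, cable#12.
One step further: cable#11, cable#7, cable#10, cable#8 (8 so far).
One step further: cable#14 (9 so far).
Nothing else is reachable above cable#18; 9 in all.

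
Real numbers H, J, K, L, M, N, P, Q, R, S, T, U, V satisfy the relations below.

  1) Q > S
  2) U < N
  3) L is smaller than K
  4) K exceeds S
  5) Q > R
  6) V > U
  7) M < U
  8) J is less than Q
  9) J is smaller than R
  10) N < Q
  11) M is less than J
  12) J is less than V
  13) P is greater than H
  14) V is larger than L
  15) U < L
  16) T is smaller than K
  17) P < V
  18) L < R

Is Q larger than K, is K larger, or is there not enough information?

undetermined

Following every chain through K: below K we get M, T, U, L, S.
Q is not reached, and no chain runs the other way from Q to K.
So the given relations leave the order of K and Q undetermined.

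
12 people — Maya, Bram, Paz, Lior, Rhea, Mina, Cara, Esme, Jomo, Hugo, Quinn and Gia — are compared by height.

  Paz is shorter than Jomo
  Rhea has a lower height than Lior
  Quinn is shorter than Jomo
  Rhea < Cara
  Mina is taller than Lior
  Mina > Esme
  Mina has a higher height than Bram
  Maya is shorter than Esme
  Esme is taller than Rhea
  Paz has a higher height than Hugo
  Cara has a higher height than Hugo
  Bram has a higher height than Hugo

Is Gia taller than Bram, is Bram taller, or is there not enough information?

undetermined

Following every chain through Gia: nothing is chained to Gia.
Bram is not reached, and no chain runs the other way from Bram to Gia.
So the given relations leave the order of Gia and Bram undetermined.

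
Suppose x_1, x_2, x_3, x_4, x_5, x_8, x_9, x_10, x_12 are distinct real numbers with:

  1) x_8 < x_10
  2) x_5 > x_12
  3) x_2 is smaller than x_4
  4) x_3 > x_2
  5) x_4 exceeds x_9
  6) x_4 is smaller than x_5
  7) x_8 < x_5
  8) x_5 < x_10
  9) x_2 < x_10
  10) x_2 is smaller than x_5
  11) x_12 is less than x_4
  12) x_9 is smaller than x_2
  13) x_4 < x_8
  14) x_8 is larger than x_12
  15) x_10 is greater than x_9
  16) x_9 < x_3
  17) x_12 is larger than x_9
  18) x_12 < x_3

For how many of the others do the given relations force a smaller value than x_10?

The elements the relations force below x_10 are x_9, x_2, x_12, x_4, x_8, x_5 — no chain reaches any other.
That is 6.

6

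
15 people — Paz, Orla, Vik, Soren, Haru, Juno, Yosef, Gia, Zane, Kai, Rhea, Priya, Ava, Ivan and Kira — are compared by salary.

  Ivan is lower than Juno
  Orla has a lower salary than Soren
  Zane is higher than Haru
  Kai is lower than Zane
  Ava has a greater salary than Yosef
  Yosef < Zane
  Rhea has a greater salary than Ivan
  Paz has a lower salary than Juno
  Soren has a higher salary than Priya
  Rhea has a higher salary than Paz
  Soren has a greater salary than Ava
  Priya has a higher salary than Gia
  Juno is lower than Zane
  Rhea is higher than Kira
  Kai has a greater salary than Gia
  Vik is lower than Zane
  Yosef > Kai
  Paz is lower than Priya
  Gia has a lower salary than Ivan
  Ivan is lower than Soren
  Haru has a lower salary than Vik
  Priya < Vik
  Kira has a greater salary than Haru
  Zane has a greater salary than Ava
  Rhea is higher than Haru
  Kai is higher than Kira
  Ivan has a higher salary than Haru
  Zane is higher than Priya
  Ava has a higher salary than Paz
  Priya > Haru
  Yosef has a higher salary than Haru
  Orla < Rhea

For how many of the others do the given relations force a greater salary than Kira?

6

The elements the relations force above Kira are Kai, Yosef, Rhea, Ava, Soren, Zane — no chain reaches any other.
That is 6.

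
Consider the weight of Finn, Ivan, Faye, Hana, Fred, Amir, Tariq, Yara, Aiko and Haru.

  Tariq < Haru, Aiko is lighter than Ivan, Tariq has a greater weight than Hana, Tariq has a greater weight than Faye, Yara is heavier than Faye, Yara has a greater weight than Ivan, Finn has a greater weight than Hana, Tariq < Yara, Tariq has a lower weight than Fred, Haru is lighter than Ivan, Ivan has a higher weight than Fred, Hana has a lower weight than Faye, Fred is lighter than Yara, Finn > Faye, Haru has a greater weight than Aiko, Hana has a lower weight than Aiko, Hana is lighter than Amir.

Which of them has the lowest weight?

Hana

Chaining upward from Hana: directly above it, Amir, Faye, Aiko, Tariq, Finn; then Haru, Fred, Ivan, Yara.
That covers every other element, and nothing is given below Hana, so Hana is the lowest weight.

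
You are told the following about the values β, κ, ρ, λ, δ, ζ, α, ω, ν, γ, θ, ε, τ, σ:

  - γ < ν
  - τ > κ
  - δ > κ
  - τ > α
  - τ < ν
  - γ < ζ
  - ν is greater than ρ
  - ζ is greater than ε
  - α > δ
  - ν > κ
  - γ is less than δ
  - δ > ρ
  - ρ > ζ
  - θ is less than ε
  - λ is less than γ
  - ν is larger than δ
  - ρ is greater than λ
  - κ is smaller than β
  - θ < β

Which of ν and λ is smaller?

λ

λ < γ and γ < ζ give λ < ζ.
Then ζ < ρ extends the chain to ρ.
Then ρ < δ extends the chain to δ.
Then δ < α extends the chain to α.
With α < τ: λ < γ < ζ < ρ < δ < α < τ.
Then τ < ν extends the chain to ν.
So λ < ν; λ is the smaller of the two.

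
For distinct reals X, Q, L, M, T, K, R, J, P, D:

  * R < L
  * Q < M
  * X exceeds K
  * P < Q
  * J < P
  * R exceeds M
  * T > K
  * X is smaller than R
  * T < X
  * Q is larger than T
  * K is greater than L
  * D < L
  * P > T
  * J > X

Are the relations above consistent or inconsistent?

inconsistent

We have R < L stated directly, yet also L < K < T < X < J < P < Q < M < R by chaining the others — so L < R. Contradiction.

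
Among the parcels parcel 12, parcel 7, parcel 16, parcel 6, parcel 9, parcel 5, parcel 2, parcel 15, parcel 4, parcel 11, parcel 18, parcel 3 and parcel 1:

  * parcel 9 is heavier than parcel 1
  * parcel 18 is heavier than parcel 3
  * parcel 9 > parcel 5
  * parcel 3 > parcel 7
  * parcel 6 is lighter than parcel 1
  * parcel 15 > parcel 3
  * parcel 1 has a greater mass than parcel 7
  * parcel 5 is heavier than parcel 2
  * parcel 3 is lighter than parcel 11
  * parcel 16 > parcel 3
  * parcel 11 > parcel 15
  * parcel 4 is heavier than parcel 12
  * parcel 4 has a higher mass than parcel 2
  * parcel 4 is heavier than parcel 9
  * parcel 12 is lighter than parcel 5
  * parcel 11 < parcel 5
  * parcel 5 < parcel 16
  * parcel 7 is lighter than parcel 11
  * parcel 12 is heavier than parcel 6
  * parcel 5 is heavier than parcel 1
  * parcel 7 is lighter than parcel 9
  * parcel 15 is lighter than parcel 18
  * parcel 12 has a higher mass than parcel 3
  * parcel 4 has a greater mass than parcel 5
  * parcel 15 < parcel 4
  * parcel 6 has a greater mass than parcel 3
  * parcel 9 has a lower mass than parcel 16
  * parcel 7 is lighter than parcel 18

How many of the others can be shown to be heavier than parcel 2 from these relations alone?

4

Directly above parcel 2: parcel 5, parcel 4.
One step further: parcel 9, parcel 16 (4 so far).
Nothing else is reachable above parcel 2; 4 in all.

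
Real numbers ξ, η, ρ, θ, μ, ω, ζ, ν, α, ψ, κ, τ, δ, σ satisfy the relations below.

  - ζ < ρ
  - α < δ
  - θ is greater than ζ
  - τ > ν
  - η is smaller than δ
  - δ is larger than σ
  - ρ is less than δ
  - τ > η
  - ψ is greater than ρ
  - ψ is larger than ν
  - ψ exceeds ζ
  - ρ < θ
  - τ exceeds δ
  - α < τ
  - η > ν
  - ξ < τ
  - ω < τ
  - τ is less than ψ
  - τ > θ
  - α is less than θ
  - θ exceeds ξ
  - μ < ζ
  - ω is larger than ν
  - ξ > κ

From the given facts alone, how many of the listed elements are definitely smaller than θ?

The elements the relations force below θ are κ, α, μ, ζ, ρ, ξ — no chain reaches any other.
That is 6.

6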